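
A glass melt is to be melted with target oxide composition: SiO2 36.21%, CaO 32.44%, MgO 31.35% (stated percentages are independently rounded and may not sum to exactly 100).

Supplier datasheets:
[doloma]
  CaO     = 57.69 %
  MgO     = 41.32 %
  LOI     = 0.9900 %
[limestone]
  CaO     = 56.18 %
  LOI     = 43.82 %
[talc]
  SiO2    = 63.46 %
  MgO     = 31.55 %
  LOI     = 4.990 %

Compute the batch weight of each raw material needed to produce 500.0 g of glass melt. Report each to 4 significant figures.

Working values are displayed with 4-significant-digit rounding when written out; all internal work runs at exact precision in every operation — every reported figure undergoes a single rounding; derived quantities are re-derived starting from the weights at 500.0 g of glass at full float precision (glass mass, the totals, three oxide percentages, yield, LOI) as they appear in the question or the answer.
Target oxide masses per 500.0 g glass melt:
  SiO2: 36.21% × 500.0 = 181.0 g
  CaO: 32.44% × 500.0 = 162.2 g
  MgO: 31.35% × 500.0 = 156.8 g
Checking each oxide sum from the weights as reported, for the quoted basis mass (summed amounts equal target values exact up to rounding of places):
  SiO2: 285.3·0.6346 = 181.1 g (target 181.0 g)
  CaO: 161.5·0.5769 + 122.9·0.5618 = 162.2 g (target 162.2 g)
  MgO: 161.5·0.4132 + 285.3·0.3155 = 156.7 g (target 156.8 g)
Glass-mass sanity pass: batch total minus LOI = 500.0 g (targets for the oxides total 500.0 g; the stated basis being 500.0 g — differing by rounding only).
Summing the batch: Σ batch = 569.7 g; LOI removed, Σ of batch·LOI: 69.69 g; the yield ratio, glass ÷ batch: 87.77%.

Batch per 500.0 g glass melt:
  doloma: 161.5 g
  limestone: 122.9 g
  talc: 285.3 g
Total batch = 569.7 g; LOI loss = 69.69 g; yield = 87.77%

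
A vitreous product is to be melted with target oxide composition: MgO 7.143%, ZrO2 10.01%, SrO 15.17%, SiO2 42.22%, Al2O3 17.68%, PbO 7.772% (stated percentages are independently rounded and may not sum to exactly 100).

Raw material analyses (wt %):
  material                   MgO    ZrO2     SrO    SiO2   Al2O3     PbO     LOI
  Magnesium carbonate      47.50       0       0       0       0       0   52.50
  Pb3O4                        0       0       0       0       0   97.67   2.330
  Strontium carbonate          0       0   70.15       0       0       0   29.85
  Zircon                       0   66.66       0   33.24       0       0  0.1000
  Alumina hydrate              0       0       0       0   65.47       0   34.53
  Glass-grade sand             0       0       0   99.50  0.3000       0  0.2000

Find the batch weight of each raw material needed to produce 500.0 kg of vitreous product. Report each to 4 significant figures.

Values along the way are shown (rounded to four significant digits) as written — full precision is kept throughout — every reported figure takes just one rounding — all derived quantities (totals, glass mass, LOI, the yield, six oxide percentages) are computed at exact precision from the batch weights on 500.0 kg of glass as given in question or answer.
Oxide mass targets, per 500.0 kg vitreous product:
  MgO: 7.143% × 500.0 = 35.72 kg
  ZrO2: 10.01% × 500.0 = 50.05 kg
  SrO: 15.17% × 500.0 = 75.85 kg
  SiO2: 42.22% × 500.0 = 211.1 kg
  Al2O3: 17.68% × 500.0 = 88.40 kg
  PbO: 7.772% × 500.0 = 38.86 kg
Sums-versus-targets review per the reported batch figures, under the basis named above (each sum matches its target mass net of answer rounding effects):
  MgO: 75.19·0.4750 = 35.72 kg (target 35.72 kg)
  ZrO2: 75.08·0.6666 = 50.05 kg (target 50.05 kg)
  SrO: 108.1·0.7015 = 75.83 kg (target 75.85 kg)
  SiO2: 75.08·0.3324 + 187.1·0.9950 = 211.1 kg (target 211.1 kg)
  Al2O3: 134.2·0.6547 + 187.1·0.003000 = 88.42 kg (target 88.40 kg)
  PbO: 39.79·0.9767 = 38.86 kg (target 38.86 kg)
Glass-mass sanity pass: total batch − LOI = 500.0 kg (targets for the oxides total 500.0 kg; against the stated basis, 500.0 kg — deltas are rounding alone).
Batch grand total — Σ batch = 619.5 kg; LOI removed, Σ of batch·LOI: 119.5 kg; yield = glass ÷ total batch = 80.72%.

Batch per 500.0 kg vitreous product:
  Magnesium carbonate: 75.19 kg
  Pb3O4: 39.79 kg
  Strontium carbonate: 108.1 kg
  Zircon: 75.08 kg
  Alumina hydrate: 134.2 kg
  Glass-grade sand: 187.1 kg
Total batch = 619.5 kg; LOI loss = 119.5 kg; yield = 80.72%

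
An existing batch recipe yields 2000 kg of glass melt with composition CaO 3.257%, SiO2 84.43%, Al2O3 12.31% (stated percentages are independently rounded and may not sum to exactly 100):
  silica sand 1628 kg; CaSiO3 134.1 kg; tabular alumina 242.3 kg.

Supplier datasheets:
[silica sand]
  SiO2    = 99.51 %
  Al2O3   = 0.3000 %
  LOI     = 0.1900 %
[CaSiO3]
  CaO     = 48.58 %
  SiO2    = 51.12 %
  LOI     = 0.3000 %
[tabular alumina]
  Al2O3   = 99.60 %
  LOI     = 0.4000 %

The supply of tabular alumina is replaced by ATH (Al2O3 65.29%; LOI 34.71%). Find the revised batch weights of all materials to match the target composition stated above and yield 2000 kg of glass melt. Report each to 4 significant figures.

Revised batch per 2000 kg glass melt:
  silica sand: 1628 kg
  CaSiO3: 134.1 kg
  ATH: 369.6 kg
Total batch = 2132 kg; LOI loss = 131.8 kg

Full precision is kept all the way through; mid-chain values appear with 4-significant-figure rounding between the steps — a single rounding produces each reported result. Derived quantities, which include three oxide percentages, glass mass, yield, totals, ignition loss, are re-derived in full float precision, exactly as printed in question or answer, starting from the weights for 2000 kg of glass.
Per-oxide target masses for 2000 kg glass melt:
  CaO: 3.257% × 2000 = 65.14 kg
  SiO2: 84.43% × 2000 = 1689 kg
  Al2O3: 12.31% × 2000 = 246.2 kg
Per-oxide balance check on the weights just shown, against the basis in use (oxide sums agree with the targets net of answer rounding effects):
  CaO: 134.1·0.4858 = 65.15 kg (target 65.14 kg)
  SiO2: 1628·0.9951 + 134.1·0.5112 = 1689 kg (target 1689 kg)
  Al2O3: 1628·0.003000 + 369.6·0.6529 = 246.2 kg (target 246.2 kg)
Mass balance on the glass: batch total minus LOI = 2000 kg (oxide target masses add up to 2000 kg; stated basis 2000 kg — any gap is answer rounding).
Batch total: Σ batch = 2132 kg; LOI loss = Σ batch·LOI = 131.8 kg; glass ÷ batch gives a yield of 93.82%.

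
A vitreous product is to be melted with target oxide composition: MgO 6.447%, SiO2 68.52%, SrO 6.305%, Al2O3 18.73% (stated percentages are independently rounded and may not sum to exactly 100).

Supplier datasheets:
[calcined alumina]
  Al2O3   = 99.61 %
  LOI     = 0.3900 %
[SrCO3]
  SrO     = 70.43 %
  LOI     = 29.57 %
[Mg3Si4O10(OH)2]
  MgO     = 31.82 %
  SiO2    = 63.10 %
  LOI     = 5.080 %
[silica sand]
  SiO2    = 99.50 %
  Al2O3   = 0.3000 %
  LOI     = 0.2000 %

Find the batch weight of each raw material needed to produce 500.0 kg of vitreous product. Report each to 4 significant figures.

Full precision is maintained at every stage. Intermediates are shown rounded to four significant digits within the worked lines; exactly one rounding lands on every reported value; derived quantities (glass mass, ignition loss, the yield, the four compositions, totals) are re-derived using the weight values per 500.0 kg of glass at exact precision as given in question or answer.
Target oxide masses per 500.0 kg vitreous product:
  MgO: 6.447% × 500.0 = 32.24 kg
  SiO2: 68.52% × 500.0 = 342.6 kg
  SrO: 6.305% × 500.0 = 31.52 kg
  Al2O3: 18.73% × 500.0 = 93.65 kg
Sums-versus-targets review using the reported weights, for the quoted basis mass (target by target, the sums agree within answer rounding):
  MgO: 101.3·0.3182 = 32.23 kg (target 32.24 kg)
  SiO2: 101.3·0.6310 + 280.1·0.9950 = 342.6 kg (target 342.6 kg)
  SrO: 44.76·0.7043 = 31.52 kg (target 31.52 kg)
  Al2O3: 93.17·0.9961 + 280.1·0.003000 = 93.65 kg (target 93.65 kg)
Glass mass check: net batch after ignition = 500.0 kg (summing oxide targets gives 500.0 kg; basis as stated: 500.0 kg — rounding explains the deltas).
Adding the batch up: Σ batch = 519.3 kg; Σ batch·LOI gives LOI loss = 19.31 kg; yield: glass divided by total = 96.28%.

Batch per 500.0 kg vitreous product:
  calcined alumina: 93.17 kg
  SrCO3: 44.76 kg
  Mg3Si4O10(OH)2: 101.3 kg
  silica sand: 280.1 kg
Total batch = 519.3 kg; LOI loss = 19.31 kg; yield = 96.28%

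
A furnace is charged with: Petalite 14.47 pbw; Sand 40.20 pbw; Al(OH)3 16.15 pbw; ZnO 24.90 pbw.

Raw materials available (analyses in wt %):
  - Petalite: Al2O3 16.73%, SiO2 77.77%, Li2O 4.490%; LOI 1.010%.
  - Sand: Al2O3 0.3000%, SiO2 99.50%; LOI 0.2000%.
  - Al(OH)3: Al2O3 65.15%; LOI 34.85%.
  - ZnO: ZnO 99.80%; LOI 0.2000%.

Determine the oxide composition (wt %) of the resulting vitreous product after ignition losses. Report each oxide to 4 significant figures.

Glass mass = 89.82 pbw (batch 95.72 − LOI 5.905).
Composition: Al2O3 14.54%, SiO2 57.06%, ZnO 27.67%, Li2O 0.7234%

Intermediates are shown, with 4-significant-figure rounding, alongside each step — all internal work maintains full precision through the solve; every reported result takes just one rounding — derived quantities (four oxide percentages, glass mass, the yield, totals, ignition loss) are computed using the weight values for 89.82 pbw of glass at full float precision, as given in question or answer.
What the batch supplies per oxide:
  Al2O3: 14.47·0.1673 + 40.20·0.003000 + 16.15·0.6515 = 13.06 pbw
  SiO2: 14.47·0.7777 + 40.20·0.9950 = 51.25 pbw
  ZnO: 24.90·0.9980 = 24.85 pbw
  Li2O: 14.47·0.04490 = 0.6497 pbw
LOI: 14.47·0.01010 + 40.20·0.002000 + 16.15·0.3485 + 24.90·0.002000 = 5.905 pbw
Glass mass = batch − LOI = 95.72 − 5.905 = 89.82 pbw (equal to the oxide-mass sum)
each oxide over glass, ×100, is wt %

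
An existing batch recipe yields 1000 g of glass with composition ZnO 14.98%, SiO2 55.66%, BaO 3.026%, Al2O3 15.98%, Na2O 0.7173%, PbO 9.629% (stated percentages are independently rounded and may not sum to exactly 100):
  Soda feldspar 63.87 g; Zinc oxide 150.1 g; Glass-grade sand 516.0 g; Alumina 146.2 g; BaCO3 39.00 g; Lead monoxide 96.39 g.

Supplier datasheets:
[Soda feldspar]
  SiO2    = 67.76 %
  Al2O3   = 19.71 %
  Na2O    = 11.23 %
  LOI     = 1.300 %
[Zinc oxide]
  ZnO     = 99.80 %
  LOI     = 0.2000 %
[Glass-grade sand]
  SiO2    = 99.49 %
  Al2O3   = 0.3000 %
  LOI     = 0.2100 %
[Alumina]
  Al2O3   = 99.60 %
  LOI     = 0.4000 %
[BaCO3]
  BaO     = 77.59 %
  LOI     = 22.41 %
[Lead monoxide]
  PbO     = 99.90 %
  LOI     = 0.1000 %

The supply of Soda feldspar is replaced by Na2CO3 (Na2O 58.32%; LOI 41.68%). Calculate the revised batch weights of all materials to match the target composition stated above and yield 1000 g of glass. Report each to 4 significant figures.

Revised batch per 1000 g glass:
  Na2CO3: 12.30 g
  Zinc oxide: 150.1 g
  Glass-grade sand: 559.5 g
  Alumina: 158.8 g
  BaCO3: 39.00 g
  Lead monoxide: 96.39 g
Total batch = 1016 g; LOI loss = 16.07 g

Rounding to four significant digits governs every intermediate as displayed. All arithmetic keeps full float precision at each step — every reported result is rounded exactly once. All derived quantities are rebuilt in exact precision (yield, ignition loss, glass mass, totals, the six compositions) using the weight values at 1000 g of glass as written in either problem or answer.
Per-oxide target masses for 1000 g glass:
  ZnO: 14.98% × 1000 = 149.8 g
  SiO2: 55.66% × 1000 = 556.6 g
  BaO: 3.026% × 1000 = 30.26 g
  Al2O3: 15.98% × 1000 = 159.8 g
  Na2O: 0.7173% × 1000 = 7.173 g
  PbO: 9.629% × 1000 = 96.29 g
Verifying the oxide balance working from each reported weight, under the basis named above (every target is met by its sum up to rounding of the answer):
  ZnO: 150.1·0.9980 = 149.8 g (target 149.8 g)
  SiO2: 559.5·0.9949 = 556.6 g (target 556.6 g)
  BaO: 39.00·0.7759 = 30.26 g (target 30.26 g)
  Al2O3: 559.5·0.003000 + 158.8·0.9960 = 159.8 g (target 159.8 g)
  Na2O: 12.30·0.5832 = 7.173 g (target 7.173 g)
  PbO: 96.39·0.9990 = 96.29 g (target 96.29 g)
Glass-mass sanity pass: total charge less LOI = 1000 g (oxide target masses add up to 999.9 g; the stated basis being 1000 g — deltas are rounding alone).
Adding the batch up: Σ batch = 1016 g; LOI loss = Σ batch·LOI = 16.07 g; the yield ratio, glass ÷ batch: 98.42%.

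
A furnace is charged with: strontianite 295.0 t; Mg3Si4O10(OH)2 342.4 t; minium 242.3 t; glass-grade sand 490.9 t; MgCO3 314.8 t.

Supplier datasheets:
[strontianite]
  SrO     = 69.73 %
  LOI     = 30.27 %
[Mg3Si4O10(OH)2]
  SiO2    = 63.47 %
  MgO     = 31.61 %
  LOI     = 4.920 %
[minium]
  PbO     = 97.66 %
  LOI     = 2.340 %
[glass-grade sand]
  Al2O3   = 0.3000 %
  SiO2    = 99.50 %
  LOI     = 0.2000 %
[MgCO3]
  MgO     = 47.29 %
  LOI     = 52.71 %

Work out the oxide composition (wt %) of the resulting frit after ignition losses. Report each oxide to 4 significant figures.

Glass mass = 1407 t (batch 1685 − LOI 278.7).
Composition: Al2O3 0.1047%, PbO 16.82%, SiO2 50.17%, MgO 18.28%, SrO 14.62%

The whole derivation keeps exact precision through every step; working values are printed (rounded to 4 significant figures) alongside each step. Exactly one rounding goes into each reported value — the derived quantities, which include glass mass, the five compositions, LOI, totals, the yield, are recomputed in full float precision, exactly as shown in the problem or the answer, using the weight values per 1407 t of glass.
Delivered oxide masses:
  Al2O3: 490.9·0.003000 = 1.473 t
  PbO: 242.3·0.9766 = 236.6 t
  SiO2: 342.4·0.6347 + 490.9·0.9950 = 705.8 t
  MgO: 342.4·0.3161 + 314.8·0.4729 = 257.1 t
  SrO: 295.0·0.6973 = 205.7 t
LOI: 295.0·0.3027 + 342.4·0.04920 + 242.3·0.02340 + 490.9·0.002000 + 314.8·0.5271 = 278.7 t
Glass mass = batch − LOI = 1685 − 278.7 = 1407 t (equal to the oxide-mass sum)
wt %: oxide over glass, times 100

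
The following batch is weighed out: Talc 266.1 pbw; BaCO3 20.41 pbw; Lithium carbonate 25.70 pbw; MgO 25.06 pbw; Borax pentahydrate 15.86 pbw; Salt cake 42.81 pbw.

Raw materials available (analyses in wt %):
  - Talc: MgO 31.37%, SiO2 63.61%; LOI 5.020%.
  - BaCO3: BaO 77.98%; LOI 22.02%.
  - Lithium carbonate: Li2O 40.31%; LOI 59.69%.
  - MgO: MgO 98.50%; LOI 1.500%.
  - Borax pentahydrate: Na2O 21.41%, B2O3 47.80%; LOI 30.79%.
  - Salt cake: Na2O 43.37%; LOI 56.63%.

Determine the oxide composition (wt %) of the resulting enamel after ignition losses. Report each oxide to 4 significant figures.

Glass mass = 333.2 pbw (batch 395.9 − LOI 62.70).
Composition: BaO 4.776%, Na2O 6.590%, B2O3 2.275%, MgO 32.46%, Li2O 3.109%, SiO2 50.79%

The intermediate values appear, with 4-significant-figure rounding, at each printed step — each numeric step holds full float precision throughout; each reported number is rounded just once — the derived quantities, including totals, net glass mass, LOI, the yield, the six compositions, are recomputed from the batch weights at 333.2 pbw of glass at exact precision, as they appear in either problem or answer.
Oxide masses out of the charge:
  BaO: 20.41·0.7798 = 15.92 pbw
  Na2O: 15.86·0.2141 + 42.81·0.4337 = 21.96 pbw
  B2O3: 15.86·0.4780 = 7.581 pbw
  MgO: 266.1·0.3137 + 25.06·0.9850 = 108.2 pbw
  Li2O: 25.70·0.4031 = 10.36 pbw
  SiO2: 266.1·0.6361 = 169.3 pbw
LOI: 266.1·0.05020 + 20.41·0.2202 + 25.70·0.5969 + 25.06·0.01500 + 15.86·0.3079 + 42.81·0.5663 = 62.70 pbw
Glass = total batch minus LOI = 395.9 − 62.70 = 333.2 pbw (equal to the oxide-mass sum)
percent by weight: oxide/glass ×100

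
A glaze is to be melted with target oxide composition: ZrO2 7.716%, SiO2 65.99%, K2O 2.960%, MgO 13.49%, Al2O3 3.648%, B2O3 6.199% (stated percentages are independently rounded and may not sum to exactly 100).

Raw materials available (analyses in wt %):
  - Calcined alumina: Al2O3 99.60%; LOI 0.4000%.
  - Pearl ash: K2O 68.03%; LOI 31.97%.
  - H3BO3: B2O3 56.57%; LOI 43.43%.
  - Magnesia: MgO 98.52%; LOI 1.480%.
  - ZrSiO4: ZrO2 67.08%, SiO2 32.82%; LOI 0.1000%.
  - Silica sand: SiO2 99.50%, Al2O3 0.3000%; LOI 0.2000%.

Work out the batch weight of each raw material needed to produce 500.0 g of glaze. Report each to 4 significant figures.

Each numeric step keeps exact precision at every stage; mid-chain values are displayed (rounded to 4 significant digits) as written. Each reported figure is rounded a single time — all derived quantities are re-derived in full precision (six oxide percentages, totals, yield, net glass mass, ignition loss) from the weighed amounts at 500.0 g of glass, exactly as shown in the problem or answer text.
The oxide mass targets at 500.0 g glaze:
  ZrO2: 7.716% × 500.0 = 38.58 g
  SiO2: 65.99% × 500.0 = 330.0 g
  K2O: 2.960% × 500.0 = 14.80 g
  MgO: 13.49% × 500.0 = 67.45 g
  Al2O3: 3.648% × 500.0 = 18.24 g
  B2O3: 6.199% × 500.0 = 31.00 g
Per-oxide balance check with the batch weights as given, at the basis given (delivered sums recover each target net of answer rounding effects):
  ZrO2: 57.51·0.6708 = 38.58 g (target 38.58 g)
  SiO2: 57.51·0.3282 + 312.6·0.9950 = 329.9 g (target 330.0 g)
  K2O: 21.76·0.6803 = 14.80 g (target 14.80 g)
  MgO: 68.46·0.9852 = 67.45 g (target 67.45 g)
  Al2O3: 17.37·0.9960 + 312.6·0.003000 = 18.24 g (target 18.24 g)
  B2O3: 54.79·0.5657 = 30.99 g (target 31.00 g)
Glass-mass bookkeeping: batch Σ − ignition loss = 500.0 g (the targets, summed, come to 500.0 g; with the basis standing at 500.0 g — differing by rounding only).
Batch total: Σ batch = 532.5 g; Σ batch·LOI gives LOI loss = 32.52 g; the yield ratio, glass ÷ batch: 93.89%.

Batch per 500.0 g glaze:
  Calcined alumina: 17.37 g
  Pearl ash: 21.76 g
  H3BO3: 54.79 g
  Magnesia: 68.46 g
  ZrSiO4: 57.51 g
  Silica sand: 312.6 g
Total batch = 532.5 g; LOI loss = 32.52 g; yield = 93.89%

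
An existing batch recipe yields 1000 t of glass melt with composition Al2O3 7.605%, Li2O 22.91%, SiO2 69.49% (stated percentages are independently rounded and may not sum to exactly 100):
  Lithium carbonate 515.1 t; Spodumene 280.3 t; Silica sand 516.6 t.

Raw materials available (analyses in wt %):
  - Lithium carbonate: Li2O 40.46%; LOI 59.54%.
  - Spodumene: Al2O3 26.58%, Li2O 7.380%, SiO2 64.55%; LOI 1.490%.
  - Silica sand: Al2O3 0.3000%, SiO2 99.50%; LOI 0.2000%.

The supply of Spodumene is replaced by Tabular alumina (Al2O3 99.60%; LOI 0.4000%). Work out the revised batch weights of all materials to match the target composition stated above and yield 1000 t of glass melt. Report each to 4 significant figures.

Revised batch per 1000 t glass melt:
  Lithium carbonate: 566.2 t
  Tabular alumina: 74.25 t
  Silica sand: 698.4 t
Total batch = 1339 t; LOI loss = 338.8 t

The working math carries full precision at each step; working values appear (rounded to 4 significant figures) in the printout; a single rounding completes every reported number — all derived quantities, including net glass mass, yield, ignition loss, the three compositions, the totals, are recomputed using the weight values per 1000 t of glass in full precision, as set out in the problem or the answer.
Oxide-by-oxide targets in 1000 t glass melt:
  Al2O3: 7.605% × 1000 = 76.05 t
  Li2O: 22.91% × 1000 = 229.1 t
  SiO2: 69.49% × 1000 = 694.9 t
Oxide-by-oxide audit from the weights as reported, versus the basis set out (each sum matches its target mass up to rounding of the answer):
  Al2O3: 74.25·0.9960 + 698.4·0.003000 = 76.05 t (target 76.05 t)
  Li2O: 566.2·0.4046 = 229.1 t (target 229.1 t)
  SiO2: 698.4·0.9950 = 694.9 t (target 694.9 t)
Consistency of the glass mass: Σ batch − LOI loss = 1000 t (the targets, summed, come to 1000 t; stated basis 1000 t — any gap is answer rounding).
Adding the batch up: Σ batch = 1339 t; the LOI term Σ batch·LOI equals 338.8 t; the yield ratio, glass ÷ batch: 74.69%.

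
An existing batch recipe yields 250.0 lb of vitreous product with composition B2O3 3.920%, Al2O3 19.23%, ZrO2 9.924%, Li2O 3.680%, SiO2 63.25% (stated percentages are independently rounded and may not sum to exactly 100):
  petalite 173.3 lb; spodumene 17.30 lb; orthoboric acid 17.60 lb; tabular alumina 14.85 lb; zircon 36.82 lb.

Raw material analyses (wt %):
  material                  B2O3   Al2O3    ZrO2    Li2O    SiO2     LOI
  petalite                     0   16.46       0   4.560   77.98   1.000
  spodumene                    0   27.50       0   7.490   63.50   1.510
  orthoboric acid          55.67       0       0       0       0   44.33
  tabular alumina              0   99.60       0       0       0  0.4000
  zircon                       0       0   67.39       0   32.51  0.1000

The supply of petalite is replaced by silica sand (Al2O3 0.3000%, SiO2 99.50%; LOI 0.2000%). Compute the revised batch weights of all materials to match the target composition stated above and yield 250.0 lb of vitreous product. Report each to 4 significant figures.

Revised batch per 250.0 lb vitreous product:
  silica sand: 68.50 lb
  spodumene: 122.8 lb
  orthoboric acid: 17.60 lb
  tabular alumina: 14.15 lb
  zircon: 36.82 lb
Total batch = 259.9 lb; LOI loss = 9.887 lb

All internal work holds exact precision end to end; in-progress results are printed rounded to four significant digits within the worked lines; a single rounding yields each reported figure. Derived quantities, including the totals, ignition loss, the five compositions, the yield, glass mass, are carried from the weighed amounts per 250.0 lb of glass in full precision, precisely as stated by problem or answer.
Oxide-by-oxide targets in 250.0 lb vitreous product:
  B2O3: 3.920% × 250.0 = 9.800 lb
  Al2O3: 19.23% × 250.0 = 48.08 lb
  ZrO2: 9.924% × 250.0 = 24.81 lb
  Li2O: 3.680% × 250.0 = 9.200 lb
  SiO2: 63.25% × 250.0 = 158.1 lb
Sums-versus-targets review given the weights on record, for the quoted basis mass (sums match the target masses exact up to rounding of places):
  B2O3: 17.60·0.5567 = 9.798 lb (target 9.800 lb)
  Al2O3: 68.50·0.003000 + 122.8·0.2750 + 14.15·0.9960 = 48.07 lb (target 48.08 lb)
  ZrO2: 36.82·0.6739 = 24.81 lb (target 24.81 lb)
  Li2O: 122.8·0.07490 = 9.198 lb (target 9.200 lb)
  SiO2: 68.50·0.9950 + 122.8·0.6350 + 36.82·0.3251 = 158.1 lb (target 158.1 lb)
Auditing the glass mass value: total batch − LOI = 250.0 lb (targets for the oxides total 250.0 lb; the stated basis being 250.0 lb — deltas are rounding alone).
Adding the batch up: Σ batch = 259.9 lb; LOI removed, Σ of batch·LOI: 9.887 lb; yield = glass ÷ total batch = 96.20%.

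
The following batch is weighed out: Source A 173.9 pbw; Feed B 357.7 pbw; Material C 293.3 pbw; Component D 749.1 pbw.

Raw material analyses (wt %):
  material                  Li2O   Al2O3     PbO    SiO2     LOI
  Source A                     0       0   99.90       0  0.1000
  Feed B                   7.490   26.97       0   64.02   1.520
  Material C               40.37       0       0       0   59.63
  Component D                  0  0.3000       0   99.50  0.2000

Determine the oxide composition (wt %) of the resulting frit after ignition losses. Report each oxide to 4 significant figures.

Glass mass = 1392 pbw (batch 1574 − LOI 182.0).
Composition: Li2O 10.43%, Al2O3 7.092%, PbO 12.48%, SiO2 70.00%

All internal work keeps full precision at every stage — values along the way are displayed (rounded to 4 significant figures) on the page; a single rounding completes each reported value. Derived quantities, which include totals, net glass mass, LOI, the yield, four oxide percentages, are computed in exact precision, as quoted within problem or answer, using the weight values at 1392 pbw of glass.
Delivered oxide masses:
  Li2O: 357.7·0.07490 + 293.3·0.4037 = 145.2 pbw
  Al2O3: 357.7·0.2697 + 749.1·0.003000 = 98.72 pbw
  PbO: 173.9·0.9990 = 173.7 pbw
  SiO2: 357.7·0.6402 + 749.1·0.9950 = 974.4 pbw
LOI: 173.9·0.001000 + 357.7·0.01520 + 293.3·0.5963 + 749.1·0.002000 = 182.0 pbw
Net of LOI, the glass mass = 1574 − 182.0 = 1392 pbw (equal to the oxide-mass sum)
oxide / glass × 100 gives the wt %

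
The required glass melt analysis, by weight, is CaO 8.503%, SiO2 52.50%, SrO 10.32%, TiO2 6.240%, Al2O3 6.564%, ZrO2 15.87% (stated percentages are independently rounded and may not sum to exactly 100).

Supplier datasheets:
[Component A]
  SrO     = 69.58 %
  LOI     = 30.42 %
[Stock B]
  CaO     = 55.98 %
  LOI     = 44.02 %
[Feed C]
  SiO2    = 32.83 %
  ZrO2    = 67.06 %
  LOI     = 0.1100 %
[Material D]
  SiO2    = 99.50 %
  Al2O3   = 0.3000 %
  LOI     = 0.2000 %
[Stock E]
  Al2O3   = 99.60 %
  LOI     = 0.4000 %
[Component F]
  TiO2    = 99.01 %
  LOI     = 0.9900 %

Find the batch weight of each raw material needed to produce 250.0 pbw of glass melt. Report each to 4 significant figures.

Batch per 250.0 pbw glass melt:
  Component A: 37.08 pbw
  Stock B: 37.97 pbw
  Feed C: 59.16 pbw
  Material D: 112.4 pbw
  Stock E: 16.14 pbw
  Component F: 15.76 pbw
Total batch = 278.5 pbw; LOI loss = 28.50 pbw; yield = 89.77%

Working values appear rounded to four significant digits when written out — the working math runs at exact precision through every step — each reported result receives exactly one rounding. All derived quantities (the six compositions, LOI, yield, net glass mass, totals) are recomputed from the weighed amounts for 250.0 pbw of glass at full precision, as set out in the problem or answer text.
Oxide mass targets, per 250.0 pbw glass melt:
  CaO: 8.503% × 250.0 = 21.26 pbw
  SiO2: 52.50% × 250.0 = 131.2 pbw
  SrO: 10.32% × 250.0 = 25.80 pbw
  TiO2: 6.240% × 250.0 = 15.60 pbw
  Al2O3: 6.564% × 250.0 = 16.41 pbw
  ZrO2: 15.87% × 250.0 = 39.67 pbw
Per-oxide balance check on the weights just shown, against the basis in use (each sum matches its target mass inside rounding margins):
  CaO: 37.97·0.5598 = 21.26 pbw (target 21.26 pbw)
  SiO2: 59.16·0.3283 + 112.4·0.9950 = 131.3 pbw (target 131.2 pbw)
  SrO: 37.08·0.6958 = 25.80 pbw (target 25.80 pbw)
  TiO2: 15.76·0.9901 = 15.60 pbw (target 15.60 pbw)
  Al2O3: 112.4·0.003000 + 16.14·0.9960 = 16.41 pbw (target 16.41 pbw)
  ZrO2: 59.16·0.6706 = 39.67 pbw (target 39.67 pbw)
Glass mass check: Σ batch − LOI loss = 250.0 pbw (per-oxide target masses sum to 250.0 pbw; with the basis standing at 250.0 pbw — deltas are rounding alone).
Total batch = Σ batch = 278.5 pbw; the LOI term Σ batch·LOI equals 28.50 pbw; glass ÷ batch gives a yield of 89.77%.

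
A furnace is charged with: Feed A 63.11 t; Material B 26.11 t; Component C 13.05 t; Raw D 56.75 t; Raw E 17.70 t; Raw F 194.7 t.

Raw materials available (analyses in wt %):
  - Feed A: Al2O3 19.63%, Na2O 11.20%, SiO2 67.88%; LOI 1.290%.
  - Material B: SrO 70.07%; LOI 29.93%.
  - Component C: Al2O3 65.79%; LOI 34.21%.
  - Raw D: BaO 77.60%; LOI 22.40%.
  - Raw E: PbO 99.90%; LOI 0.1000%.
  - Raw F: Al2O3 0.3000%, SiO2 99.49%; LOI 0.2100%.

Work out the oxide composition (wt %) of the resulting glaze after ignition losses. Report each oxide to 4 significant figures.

Glass mass = 345.2 t (batch 371.4 − LOI 26.23).
Composition: Al2O3 6.245%, Na2O 2.048%, SiO2 68.53%, SrO 5.300%, PbO 5.123%, BaO 12.76%

All arithmetic keeps full float precision at each step — in-progress results are displayed with 4-significant-figure rounding alongside each step; every reported value takes a single rounding. Derived quantities, which include totals, glass mass, six oxide percentages, ignition loss, yield, are re-derived at exact precision, exactly as shown in either problem or answer, using the weight values at 345.2 t of glass.
Oxide-by-oxide delivered mass:
  Al2O3: 63.11·0.1963 + 13.05·0.6579 + 194.7·0.003000 = 21.56 t
  Na2O: 63.11·0.1120 = 7.068 t
  SiO2: 63.11·0.6788 + 194.7·0.9949 = 236.5 t
  SrO: 26.11·0.7007 = 18.30 t
  PbO: 17.70·0.9990 = 17.68 t
  BaO: 56.75·0.7760 = 44.04 t
LOI: 63.11·0.01290 + 26.11·0.2993 + 13.05·0.3421 + 56.75·0.2240 + 17.70·0.001000 + 194.7·0.002100 = 26.23 t
Net of LOI, the glass mass = 371.4 − 26.23 = 345.2 t (the oxide masses sum to this)
each wt % is 100 × oxide ÷ glass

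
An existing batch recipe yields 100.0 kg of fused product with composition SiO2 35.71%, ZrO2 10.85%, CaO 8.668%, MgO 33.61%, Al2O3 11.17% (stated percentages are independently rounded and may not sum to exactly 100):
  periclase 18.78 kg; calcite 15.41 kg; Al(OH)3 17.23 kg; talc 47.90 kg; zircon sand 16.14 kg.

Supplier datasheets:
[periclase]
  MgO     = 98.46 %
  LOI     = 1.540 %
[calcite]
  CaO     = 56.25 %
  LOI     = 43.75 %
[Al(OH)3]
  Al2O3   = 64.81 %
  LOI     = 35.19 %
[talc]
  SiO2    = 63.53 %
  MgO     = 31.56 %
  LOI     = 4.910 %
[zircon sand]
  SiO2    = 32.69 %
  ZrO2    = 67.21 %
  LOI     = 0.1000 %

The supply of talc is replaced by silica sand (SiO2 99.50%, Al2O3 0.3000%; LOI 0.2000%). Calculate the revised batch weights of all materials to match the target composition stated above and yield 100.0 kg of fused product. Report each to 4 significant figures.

The whole derivation carries exact precision from first step to last — intermediates are displayed rounded off to 4 significant figures alongside each step; exactly one rounding lands on every reported figure. The derived quantities, including five oxide percentages, net glass mass, yield, totals, LOI, are carried from the batch weights on 100.0 kg of glass at full float precision, precisely as stated by the problem or the answer.
Oxide mass targets, per 100.0 kg fused product:
  SiO2: 35.71% × 100.0 = 35.71 kg
  ZrO2: 10.85% × 100.0 = 10.85 kg
  CaO: 8.668% × 100.0 = 8.668 kg
  MgO: 33.61% × 100.0 = 33.61 kg
  Al2O3: 11.17% × 100.0 = 11.17 kg
Verifying the oxide balance given the weights on record, per the basis as stated (target by target, the sums agree modulo rounding of the values):
  SiO2: 30.59·0.9950 + 16.14·0.3269 = 35.71 kg (target 35.71 kg)
  ZrO2: 16.14·0.6721 = 10.85 kg (target 10.85 kg)
  CaO: 15.41·0.5625 = 8.668 kg (target 8.668 kg)
  MgO: 34.14·0.9846 = 33.61 kg (target 33.61 kg)
  Al2O3: 17.09·0.6481 + 30.59·0.003000 = 11.17 kg (target 11.17 kg)
Glass-mass sanity pass: Σ batch − LOI loss = 100.0 kg (summing oxide targets gives 100.0 kg; basis as stated: 100.0 kg — deltas are rounding alone).
Summing the batch: Σ batch = 113.4 kg; LOI loss = Σ batch·LOI = 13.36 kg; yield = glass ÷ total batch = 88.22%.

Revised batch per 100.0 kg fused product:
  periclase: 34.14 kg
  calcite: 15.41 kg
  Al(OH)3: 17.09 kg
  silica sand: 30.59 kg
  zircon sand: 16.14 kg
Total batch = 113.4 kg; LOI loss = 13.36 kg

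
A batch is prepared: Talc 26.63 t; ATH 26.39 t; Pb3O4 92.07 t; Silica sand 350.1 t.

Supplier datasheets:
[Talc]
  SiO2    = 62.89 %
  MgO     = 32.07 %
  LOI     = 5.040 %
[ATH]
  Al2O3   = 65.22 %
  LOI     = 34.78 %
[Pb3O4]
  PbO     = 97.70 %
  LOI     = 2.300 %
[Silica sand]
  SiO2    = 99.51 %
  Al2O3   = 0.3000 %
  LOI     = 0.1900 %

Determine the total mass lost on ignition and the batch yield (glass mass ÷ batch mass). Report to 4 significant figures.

All internal work runs at exact precision through the solve. Rounding to 4 significant digits applies to every working value as shown — every reported figure carries a single rounding; the derived quantities, including yield, glass mass, the totals, four oxide percentages, LOI, are computed from the weighed amounts at 481.9 t of glass at exact precision exactly as printed in the question or the answer.
LOI of each material in turn:
  Talc: 26.63 × 0.05040 = 1.342 t
  ATH: 26.39 × 0.3478 = 9.178 t
  Pb3O4: 92.07 × 0.02300 = 2.118 t
  Silica sand: 350.1 × 0.001900 = 0.6652 t
Total LOI = 13.30 t
Glass = batch − LOI = 495.2 − 13.30 = 481.9 t

LOI loss = 13.30 t; glass = 481.9 t; yield = 97.31%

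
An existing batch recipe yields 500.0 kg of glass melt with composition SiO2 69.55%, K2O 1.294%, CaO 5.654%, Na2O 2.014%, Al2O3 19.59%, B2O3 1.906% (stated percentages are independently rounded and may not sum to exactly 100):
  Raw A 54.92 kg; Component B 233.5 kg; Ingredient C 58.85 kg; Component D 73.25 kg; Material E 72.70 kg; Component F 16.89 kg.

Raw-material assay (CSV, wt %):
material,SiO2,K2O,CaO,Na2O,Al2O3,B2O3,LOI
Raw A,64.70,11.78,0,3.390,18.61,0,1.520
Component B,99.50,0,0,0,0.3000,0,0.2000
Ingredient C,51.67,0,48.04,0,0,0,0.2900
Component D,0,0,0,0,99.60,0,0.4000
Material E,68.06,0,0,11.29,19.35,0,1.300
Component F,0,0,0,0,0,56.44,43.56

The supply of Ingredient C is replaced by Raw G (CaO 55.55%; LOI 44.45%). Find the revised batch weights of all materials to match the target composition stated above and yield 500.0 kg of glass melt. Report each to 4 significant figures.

The intermediate values appear (rounded to four significant figures) within the worked lines. The whole derivation runs at full float precision all the way through. Every reported result takes just one rounding. All derived quantities, including the totals, net glass mass, LOI, the six compositions, yield, are computed starting from the weights on 500.0 kg of glass in exact precision, as written in the problem or answer text.
Target oxide masses per 500.0 kg glass melt:
  SiO2: 69.55% × 500.0 = 347.8 kg
  K2O: 1.294% × 500.0 = 6.470 kg
  CaO: 5.654% × 500.0 = 28.27 kg
  Na2O: 2.014% × 500.0 = 10.07 kg
  Al2O3: 19.59% × 500.0 = 97.95 kg
  B2O3: 1.906% × 500.0 = 9.530 kg
Verifying the oxide balance with the batch weights as given, per the basis as stated (oxide sums agree with the targets inside rounding margins):
  SiO2: 54.92·0.6470 + 264.1·0.9950 + 72.70·0.6806 = 347.8 kg (target 347.8 kg)
  K2O: 54.92·0.1178 = 6.470 kg (target 6.470 kg)
  CaO: 50.89·0.5555 = 28.27 kg (target 28.27 kg)
  Na2O: 54.92·0.03390 + 72.70·0.1129 = 10.07 kg (target 10.07 kg)
  Al2O3: 54.92·0.1861 + 264.1·0.003000 + 73.16·0.9960 + 72.70·0.1935 = 97.95 kg (target 97.95 kg)
  B2O3: 16.89·0.5644 = 9.533 kg (target 9.530 kg)
Glass mass check: batch Σ − ignition loss = 500.1 kg (summing oxide targets gives 500.0 kg; the stated basis being 500.0 kg — deltas are rounding alone).
Batch total: Σ batch = 532.7 kg; ignition loss, Σ(batch × LOI) = 32.58 kg; glass ÷ batch gives a yield of 93.88%.

Revised batch per 500.0 kg glass melt:
  Raw A: 54.92 kg
  Component B: 264.1 kg
  Raw G: 50.89 kg
  Component D: 73.16 kg
  Material E: 72.70 kg
  Component F: 16.89 kg
Total batch = 532.7 kg; LOI loss = 32.58 kg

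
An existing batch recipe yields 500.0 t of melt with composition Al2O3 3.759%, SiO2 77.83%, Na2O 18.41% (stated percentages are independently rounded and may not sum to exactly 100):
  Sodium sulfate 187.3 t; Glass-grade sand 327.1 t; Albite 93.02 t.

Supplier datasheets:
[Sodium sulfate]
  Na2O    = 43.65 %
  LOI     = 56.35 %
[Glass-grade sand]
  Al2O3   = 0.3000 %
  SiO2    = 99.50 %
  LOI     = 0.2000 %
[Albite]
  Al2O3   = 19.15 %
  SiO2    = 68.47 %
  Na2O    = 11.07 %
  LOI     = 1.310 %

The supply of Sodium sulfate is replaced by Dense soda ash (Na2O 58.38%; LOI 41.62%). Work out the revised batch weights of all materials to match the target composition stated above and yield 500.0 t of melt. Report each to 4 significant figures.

Revised batch per 500.0 t melt:
  Dense soda ash: 140.0 t
  Glass-grade sand: 327.1 t
  Albite: 93.02 t
Total batch = 560.1 t; LOI loss = 60.14 t

Working values are printed, rounded to 4 significant figures, as written — all arithmetic maintains full precision in all steps — each reported result is rounded a single time. All derived quantities (glass mass, LOI, totals, yield, the three compositions) are computed in exact precision from the weighed amounts at 500.0 t of glass, precisely as stated by the question or the answer.
Oxide-by-oxide targets in 500.0 t melt:
  Al2O3: 3.759% × 500.0 = 18.80 t
  SiO2: 77.83% × 500.0 = 389.2 t
  Na2O: 18.41% × 500.0 = 92.05 t
Sums-versus-targets review working from each reported weight, relative to the basis at hand (sum by sum, the targets are met inside rounding margins):
  Al2O3: 327.1·0.003000 + 93.02·0.1915 = 18.79 t (target 18.80 t)
  SiO2: 327.1·0.9950 + 93.02·0.6847 = 389.2 t (target 389.2 t)
  Na2O: 140.0·0.5838 + 93.02·0.1107 = 92.03 t (target 92.05 t)
Glass mass check: net batch after ignition = 500.0 t (targets for the oxides total 500.0 t; with the basis standing at 500.0 t — any gap is answer rounding).
Adding the batch up: Σ batch = 560.1 t; LOI loss = Σ batch·LOI = 60.14 t; glass ÷ batch gives a yield of 89.26%.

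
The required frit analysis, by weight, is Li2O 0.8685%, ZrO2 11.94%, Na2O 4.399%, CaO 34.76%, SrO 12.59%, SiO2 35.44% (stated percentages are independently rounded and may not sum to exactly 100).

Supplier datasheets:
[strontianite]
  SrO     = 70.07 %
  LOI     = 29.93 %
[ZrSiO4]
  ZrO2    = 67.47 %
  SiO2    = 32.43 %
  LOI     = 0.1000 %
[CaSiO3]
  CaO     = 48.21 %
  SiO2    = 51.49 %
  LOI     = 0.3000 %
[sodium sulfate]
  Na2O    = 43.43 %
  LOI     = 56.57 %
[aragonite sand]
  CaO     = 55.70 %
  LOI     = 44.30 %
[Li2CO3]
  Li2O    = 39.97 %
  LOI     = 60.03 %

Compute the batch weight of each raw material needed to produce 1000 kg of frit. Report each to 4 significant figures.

Batch per 1000 kg frit:
  strontianite: 179.7 kg
  ZrSiO4: 177.0 kg
  CaSiO3: 576.8 kg
  sodium sulfate: 101.3 kg
  aragonite sand: 124.8 kg
  Li2CO3: 21.73 kg
Total batch = 1181 kg; LOI loss = 181.3 kg; yield = 84.65%

Every computation runs at full float precision at every stage — mid-chain values are displayed rounded off to 4 significant digits when written out — exactly one rounding lands on each reported value; derived quantities, which include net glass mass, six oxide percentages, LOI, the yield, totals, are rebuilt at full float precision, precisely as stated by question or answer, using the weight values per 1000 kg of glass.
Oxide-by-oxide targets in 1000 kg frit:
  Li2O: 0.8685% × 1000 = 8.685 kg
  ZrO2: 11.94% × 1000 = 119.4 kg
  Na2O: 4.399% × 1000 = 43.99 kg
  CaO: 34.76% × 1000 = 347.6 kg
  SrO: 12.59% × 1000 = 125.9 kg
  SiO2: 35.44% × 1000 = 354.4 kg
Oxide-by-oxide audit working from each reported weight, on the stated basis (summed amounts equal target values inside rounding margins):
  Li2O: 21.73·0.3997 = 8.685 kg (target 8.685 kg)
  ZrO2: 177.0·0.6747 = 119.4 kg (target 119.4 kg)
  Na2O: 101.3·0.4343 = 43.99 kg (target 43.99 kg)
  CaO: 576.8·0.4821 + 124.8·0.5570 = 347.6 kg (target 347.6 kg)
  SrO: 179.7·0.7007 = 125.9 kg (target 125.9 kg)
  SiO2: 177.0·0.3243 + 576.8·0.5149 = 354.4 kg (target 354.4 kg)
Consistency of the glass mass: batch total minus LOI = 1000 kg (per-oxide target masses sum to 1000 kg; versus the stated basis of 1000 kg — a pure rounding effect).
Total batch = Σ batch = 1181 kg; the LOI term Σ batch·LOI equals 181.3 kg; yield, glass over the total, = 84.65%.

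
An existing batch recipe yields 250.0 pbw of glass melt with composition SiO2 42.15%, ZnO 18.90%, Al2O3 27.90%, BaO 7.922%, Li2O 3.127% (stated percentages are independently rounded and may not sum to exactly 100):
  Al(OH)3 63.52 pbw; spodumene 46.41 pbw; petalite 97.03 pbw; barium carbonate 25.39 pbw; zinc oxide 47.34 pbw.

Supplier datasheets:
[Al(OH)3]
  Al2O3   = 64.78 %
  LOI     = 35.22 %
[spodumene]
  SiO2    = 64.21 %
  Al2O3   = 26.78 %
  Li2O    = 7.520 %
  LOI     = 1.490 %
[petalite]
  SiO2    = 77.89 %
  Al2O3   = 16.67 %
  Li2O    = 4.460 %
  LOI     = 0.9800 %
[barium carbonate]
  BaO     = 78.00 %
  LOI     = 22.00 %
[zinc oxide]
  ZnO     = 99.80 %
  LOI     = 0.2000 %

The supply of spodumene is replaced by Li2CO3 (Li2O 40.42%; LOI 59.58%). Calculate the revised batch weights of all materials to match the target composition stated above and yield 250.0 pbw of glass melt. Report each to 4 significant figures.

Revised batch per 250.0 pbw glass melt:
  Al(OH)3: 72.86 pbw
  Li2CO3: 4.413 pbw
  petalite: 135.3 pbw
  barium carbonate: 25.39 pbw
  zinc oxide: 47.34 pbw
Total batch = 285.3 pbw; LOI loss = 35.30 pbw

All arithmetic runs at exact precision end to end — in-progress results are printed rounded to 4 significant digits in the printout — exactly one rounding lands on every reported figure; derived quantities, which include glass mass, the totals, five oxide percentages, the yield, ignition loss, are computed at exact precision, as quoted within the problem or answer text, starting from the weights at 250.0 pbw of glass.
Oxide-by-oxide targets in 250.0 pbw glass melt:
  SiO2: 42.15% × 250.0 = 105.4 pbw
  ZnO: 18.90% × 250.0 = 47.25 pbw
  Al2O3: 27.90% × 250.0 = 69.75 pbw
  BaO: 7.922% × 250.0 = 19.80 pbw
  Li2O: 3.127% × 250.0 = 7.818 pbw
Balance tally, oxide-wise, using the reported weights, per the basis as stated (sums match the target masses within answer rounding):
  SiO2: 135.3·0.7789 = 105.4 pbw (target 105.4 pbw)
  ZnO: 47.34·0.9980 = 47.25 pbw (target 47.25 pbw)
  Al2O3: 72.86·0.6478 + 135.3·0.1667 = 69.75 pbw (target 69.75 pbw)
  BaO: 25.39·0.7800 = 19.80 pbw (target 19.80 pbw)
  Li2O: 4.413·0.4042 + 135.3·0.04460 = 7.818 pbw (target 7.818 pbw)
Glass-mass bookkeeping: net batch after ignition = 250.0 pbw (the targets, summed, come to 250.0 pbw; with the basis standing at 250.0 pbw — a pure rounding effect).
Adding the batch up: Σ batch = 285.3 pbw; LOI loss = Σ batch·LOI = 35.30 pbw; glass ÷ batch gives a yield of 87.63%.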